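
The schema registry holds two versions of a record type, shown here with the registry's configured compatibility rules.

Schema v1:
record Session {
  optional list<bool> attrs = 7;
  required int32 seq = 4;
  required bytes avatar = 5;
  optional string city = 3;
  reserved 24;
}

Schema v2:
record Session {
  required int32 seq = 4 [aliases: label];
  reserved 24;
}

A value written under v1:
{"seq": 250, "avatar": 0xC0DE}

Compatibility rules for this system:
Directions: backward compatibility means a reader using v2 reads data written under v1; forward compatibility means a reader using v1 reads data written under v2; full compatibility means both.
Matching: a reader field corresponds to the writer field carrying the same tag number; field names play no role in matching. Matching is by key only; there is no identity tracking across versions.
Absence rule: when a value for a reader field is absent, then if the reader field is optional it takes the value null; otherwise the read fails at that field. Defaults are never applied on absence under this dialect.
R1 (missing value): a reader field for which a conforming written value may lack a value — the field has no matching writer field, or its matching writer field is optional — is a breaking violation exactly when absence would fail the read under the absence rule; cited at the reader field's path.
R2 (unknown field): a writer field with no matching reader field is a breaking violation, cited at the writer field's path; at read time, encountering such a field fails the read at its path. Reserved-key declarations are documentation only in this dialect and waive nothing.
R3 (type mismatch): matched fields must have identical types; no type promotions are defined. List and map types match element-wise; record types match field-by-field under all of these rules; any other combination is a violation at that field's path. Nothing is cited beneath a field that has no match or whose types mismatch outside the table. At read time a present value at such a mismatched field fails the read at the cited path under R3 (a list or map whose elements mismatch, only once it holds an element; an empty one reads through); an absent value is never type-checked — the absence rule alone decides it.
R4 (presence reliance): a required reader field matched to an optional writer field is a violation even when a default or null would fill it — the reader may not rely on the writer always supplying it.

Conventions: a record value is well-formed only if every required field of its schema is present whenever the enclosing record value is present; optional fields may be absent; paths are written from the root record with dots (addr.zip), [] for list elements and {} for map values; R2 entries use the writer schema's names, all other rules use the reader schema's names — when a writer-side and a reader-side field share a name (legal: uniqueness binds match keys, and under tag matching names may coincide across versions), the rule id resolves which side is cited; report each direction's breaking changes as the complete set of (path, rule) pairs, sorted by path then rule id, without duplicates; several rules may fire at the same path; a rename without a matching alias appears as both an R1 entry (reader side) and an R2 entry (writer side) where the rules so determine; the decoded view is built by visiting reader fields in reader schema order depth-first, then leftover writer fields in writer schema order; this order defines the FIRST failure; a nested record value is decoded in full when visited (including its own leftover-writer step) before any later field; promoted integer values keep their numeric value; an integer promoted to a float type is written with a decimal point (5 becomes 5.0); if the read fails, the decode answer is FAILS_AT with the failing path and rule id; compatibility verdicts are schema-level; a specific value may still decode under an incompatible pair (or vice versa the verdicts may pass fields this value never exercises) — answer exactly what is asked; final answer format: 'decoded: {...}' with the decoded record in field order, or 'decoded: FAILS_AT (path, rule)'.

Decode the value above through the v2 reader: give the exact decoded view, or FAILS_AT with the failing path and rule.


arrows below run writer -> reader for Session
migrating the Session value to v2:
  seq := 250
  read fails at avatar under R2 (unknown field)
  => FAILS_AT (avatar, R2)
remaining Session differences; none change what is asked:
  removed field attrs from record Session -> changes Session's schema-level verdicts only — the decode of this value is the same
  removed field city from record Session -> changes Session's schema-level verdicts only — the decode of this value is the same

decoded: FAILS_AT (avatar, R2)


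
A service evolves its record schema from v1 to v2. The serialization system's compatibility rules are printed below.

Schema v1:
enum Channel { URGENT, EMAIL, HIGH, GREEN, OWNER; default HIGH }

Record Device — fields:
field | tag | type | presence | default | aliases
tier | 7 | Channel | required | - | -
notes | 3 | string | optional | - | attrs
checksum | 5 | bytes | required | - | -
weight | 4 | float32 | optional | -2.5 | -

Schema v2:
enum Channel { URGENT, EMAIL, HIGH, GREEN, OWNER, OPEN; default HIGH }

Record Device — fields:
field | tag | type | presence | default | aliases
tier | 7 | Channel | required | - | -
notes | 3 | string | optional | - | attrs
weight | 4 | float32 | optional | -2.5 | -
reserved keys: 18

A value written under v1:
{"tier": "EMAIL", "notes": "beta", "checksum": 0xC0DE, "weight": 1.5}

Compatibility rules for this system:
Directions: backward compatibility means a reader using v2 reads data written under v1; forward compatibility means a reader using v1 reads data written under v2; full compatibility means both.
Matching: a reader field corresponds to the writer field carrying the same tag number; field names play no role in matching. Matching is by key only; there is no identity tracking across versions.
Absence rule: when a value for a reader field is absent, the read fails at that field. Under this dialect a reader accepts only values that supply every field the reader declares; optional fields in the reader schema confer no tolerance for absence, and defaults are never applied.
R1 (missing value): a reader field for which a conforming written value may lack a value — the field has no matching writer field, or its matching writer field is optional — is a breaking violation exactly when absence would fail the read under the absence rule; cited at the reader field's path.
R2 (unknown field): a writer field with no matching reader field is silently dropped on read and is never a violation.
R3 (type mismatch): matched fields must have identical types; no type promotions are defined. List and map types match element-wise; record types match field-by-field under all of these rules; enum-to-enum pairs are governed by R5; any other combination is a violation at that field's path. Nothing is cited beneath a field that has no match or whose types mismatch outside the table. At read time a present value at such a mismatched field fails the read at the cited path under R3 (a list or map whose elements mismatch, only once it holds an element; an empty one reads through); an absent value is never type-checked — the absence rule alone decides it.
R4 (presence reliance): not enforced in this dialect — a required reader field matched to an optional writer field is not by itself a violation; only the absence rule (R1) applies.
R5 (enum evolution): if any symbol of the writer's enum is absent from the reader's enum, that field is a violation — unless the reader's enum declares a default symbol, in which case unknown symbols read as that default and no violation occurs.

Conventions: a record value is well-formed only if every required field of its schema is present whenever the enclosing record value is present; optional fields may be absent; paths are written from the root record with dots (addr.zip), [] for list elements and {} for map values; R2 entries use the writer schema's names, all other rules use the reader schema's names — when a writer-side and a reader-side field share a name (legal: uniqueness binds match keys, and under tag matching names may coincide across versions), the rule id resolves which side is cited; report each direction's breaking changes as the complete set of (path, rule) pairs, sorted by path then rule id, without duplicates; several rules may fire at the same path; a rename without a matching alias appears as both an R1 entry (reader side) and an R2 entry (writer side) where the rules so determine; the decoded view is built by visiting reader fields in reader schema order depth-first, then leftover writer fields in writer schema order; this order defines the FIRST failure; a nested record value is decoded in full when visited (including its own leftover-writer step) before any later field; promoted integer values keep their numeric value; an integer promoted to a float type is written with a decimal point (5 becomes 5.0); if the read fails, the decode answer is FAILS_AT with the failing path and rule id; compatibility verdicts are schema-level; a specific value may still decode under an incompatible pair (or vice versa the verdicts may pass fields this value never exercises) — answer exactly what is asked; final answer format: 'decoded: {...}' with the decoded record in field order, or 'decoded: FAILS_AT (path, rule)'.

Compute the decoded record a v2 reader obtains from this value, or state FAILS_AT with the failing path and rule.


decoded: {"tier": "EMAIL", "notes": "beta", "weight": 1.5}

the writer's type comes first in each Device pair
decode walk for Device under reader schema v2:
  tier := "EMAIL"
  notes := "beta"
  weight := 1.5
  writer checksum: unmatched, discarded
  => decoded: {"tier": "EMAIL", "notes": "beta", "weight": 1.5}
the other Device changes do not affect what is asked:
  enum Channel (field tier in record Device): symbol OPEN added -> inert under this dialect — no rule fires on Device and the result does not move


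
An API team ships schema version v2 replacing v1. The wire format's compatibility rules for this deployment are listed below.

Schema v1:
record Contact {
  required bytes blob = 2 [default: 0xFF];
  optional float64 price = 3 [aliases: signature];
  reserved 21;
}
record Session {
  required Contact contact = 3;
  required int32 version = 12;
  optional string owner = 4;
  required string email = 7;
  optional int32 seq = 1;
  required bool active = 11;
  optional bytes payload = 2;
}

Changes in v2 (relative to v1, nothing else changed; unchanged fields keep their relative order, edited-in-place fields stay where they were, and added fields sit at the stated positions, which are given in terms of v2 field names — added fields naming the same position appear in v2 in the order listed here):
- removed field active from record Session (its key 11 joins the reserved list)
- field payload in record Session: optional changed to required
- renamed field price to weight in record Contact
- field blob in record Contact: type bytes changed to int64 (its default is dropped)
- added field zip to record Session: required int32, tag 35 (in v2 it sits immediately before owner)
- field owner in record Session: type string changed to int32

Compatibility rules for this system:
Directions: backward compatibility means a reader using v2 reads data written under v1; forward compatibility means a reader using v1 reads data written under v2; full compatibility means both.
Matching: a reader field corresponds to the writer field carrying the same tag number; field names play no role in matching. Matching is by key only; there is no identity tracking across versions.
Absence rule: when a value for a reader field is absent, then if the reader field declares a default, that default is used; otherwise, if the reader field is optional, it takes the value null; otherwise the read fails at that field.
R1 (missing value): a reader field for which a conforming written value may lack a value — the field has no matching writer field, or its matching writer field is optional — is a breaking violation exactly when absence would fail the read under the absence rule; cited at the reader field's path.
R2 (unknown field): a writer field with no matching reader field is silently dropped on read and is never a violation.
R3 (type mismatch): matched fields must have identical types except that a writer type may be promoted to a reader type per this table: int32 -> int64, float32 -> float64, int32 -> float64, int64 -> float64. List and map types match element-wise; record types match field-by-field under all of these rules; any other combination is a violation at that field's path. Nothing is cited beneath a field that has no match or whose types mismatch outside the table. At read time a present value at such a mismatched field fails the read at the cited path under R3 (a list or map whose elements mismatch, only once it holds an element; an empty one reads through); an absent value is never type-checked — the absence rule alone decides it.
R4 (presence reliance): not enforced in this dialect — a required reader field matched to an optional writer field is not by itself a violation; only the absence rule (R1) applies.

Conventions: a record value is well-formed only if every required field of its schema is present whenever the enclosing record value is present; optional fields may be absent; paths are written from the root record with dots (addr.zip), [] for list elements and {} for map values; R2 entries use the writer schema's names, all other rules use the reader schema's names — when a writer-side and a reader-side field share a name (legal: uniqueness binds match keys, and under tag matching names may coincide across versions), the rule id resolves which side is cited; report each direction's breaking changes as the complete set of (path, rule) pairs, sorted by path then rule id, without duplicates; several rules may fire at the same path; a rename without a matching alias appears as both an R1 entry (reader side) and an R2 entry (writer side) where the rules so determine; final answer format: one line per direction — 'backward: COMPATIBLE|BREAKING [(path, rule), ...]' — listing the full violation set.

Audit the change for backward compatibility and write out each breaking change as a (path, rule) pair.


each type pair in Session: writer, then reader
checking backward for Session: reader v2 against writer v1:
  Contact -> Contact, writer required: contact aligns to contact
  int32 -> int32, writer required: version aligns to version
  no writer field matches reader zip
  string -> int32, writer optional: owner aligns to owner
  string -> string, writer required: email aligns to email
  int32 -> int32, writer optional: seq aligns to seq
  bytes -> bytes, writer optional: payload aligns to payload
  leftover writer field: active
  bytes -> int64, writer required: contact.blob aligns to contact.blob
  float64 -> float64, writer optional: contact.weight aligns to contact.price
  violation R3 at contact.blob
  violation R3 at owner
  violation R1 at payload
  violation R1 at zip
  => backward: BREAKING (4)
remaining Session differences; none change what is asked:
  removed field active from record Session (its key 11 joins the reserved list) -> its effect on Session is confined to the forward direction, not asked
  renamed field price to weight in record Contact -> no rule fires on it in Session's dialect; the asked verdict holds

backward: BREAKING [(contact.blob, R3), (owner, R3), (payload, R1), (zip, R1)]


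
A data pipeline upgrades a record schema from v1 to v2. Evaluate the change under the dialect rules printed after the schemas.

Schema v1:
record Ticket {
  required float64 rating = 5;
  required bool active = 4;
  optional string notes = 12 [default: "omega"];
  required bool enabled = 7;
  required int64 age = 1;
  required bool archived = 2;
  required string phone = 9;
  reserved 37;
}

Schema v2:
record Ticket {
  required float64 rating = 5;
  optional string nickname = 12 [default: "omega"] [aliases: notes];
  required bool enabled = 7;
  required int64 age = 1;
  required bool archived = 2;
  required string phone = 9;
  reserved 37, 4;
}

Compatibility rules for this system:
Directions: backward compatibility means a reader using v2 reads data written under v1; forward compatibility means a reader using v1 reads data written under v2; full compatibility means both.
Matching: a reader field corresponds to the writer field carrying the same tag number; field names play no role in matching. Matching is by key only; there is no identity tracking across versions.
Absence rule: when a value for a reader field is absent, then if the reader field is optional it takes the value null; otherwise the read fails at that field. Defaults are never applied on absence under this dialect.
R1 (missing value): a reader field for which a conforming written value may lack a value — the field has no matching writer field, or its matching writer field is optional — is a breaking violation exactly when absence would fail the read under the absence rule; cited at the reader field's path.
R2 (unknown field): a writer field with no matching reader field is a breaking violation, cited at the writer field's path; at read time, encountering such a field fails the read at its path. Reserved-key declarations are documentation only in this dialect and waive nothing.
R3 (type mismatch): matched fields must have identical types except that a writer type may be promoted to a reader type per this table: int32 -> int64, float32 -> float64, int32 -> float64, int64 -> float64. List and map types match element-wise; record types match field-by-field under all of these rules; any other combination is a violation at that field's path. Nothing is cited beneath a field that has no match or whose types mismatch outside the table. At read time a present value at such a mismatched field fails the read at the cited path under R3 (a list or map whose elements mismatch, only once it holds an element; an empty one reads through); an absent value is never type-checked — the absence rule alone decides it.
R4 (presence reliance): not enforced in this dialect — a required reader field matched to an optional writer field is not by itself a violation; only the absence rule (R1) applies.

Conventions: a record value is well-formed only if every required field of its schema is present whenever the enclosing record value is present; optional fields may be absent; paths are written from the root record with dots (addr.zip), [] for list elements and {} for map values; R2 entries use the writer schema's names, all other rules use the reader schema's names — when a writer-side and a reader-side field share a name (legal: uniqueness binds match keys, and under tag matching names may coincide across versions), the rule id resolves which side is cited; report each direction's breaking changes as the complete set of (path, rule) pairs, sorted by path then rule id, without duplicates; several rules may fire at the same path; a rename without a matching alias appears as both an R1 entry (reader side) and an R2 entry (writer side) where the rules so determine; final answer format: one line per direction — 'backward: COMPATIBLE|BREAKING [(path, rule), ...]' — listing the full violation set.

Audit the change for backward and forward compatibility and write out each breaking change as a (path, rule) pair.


backward: BREAKING [(active, R2)]; forward: BREAKING [(active, R1)]

in Ticket below, arrows point writer -> reader
checking backward for Ticket: reader v2 against writer v1:
  rating: float64 -> float64, writer required; from rating
  nickname: string -> string, writer optional; from notes
  enabled: bool -> bool, writer required; from enabled
  age: int64 -> int64, writer required; from age
  archived: bool -> bool, writer required; from archived
  phone: string -> string, writer required; from phone
  leftover writer field: active
  R2 fires at active
  => 1 violation(s): backward is BREAKING for Ticket
checking forward for Ticket: reader v1 against writer v2:
  rating: float64 -> float64, writer required; from rating
  active: no writer-side match
  notes: string -> string, writer optional; from nickname
  enabled: bool -> bool, writer required; from enabled
  age: int64 -> int64, writer required; from age
  archived: bool -> bool, writer required; from archived
  phone: string -> string, writer required; from phone
  R1 fires at active
  => 1 violation(s): forward is BREAKING for Ticket


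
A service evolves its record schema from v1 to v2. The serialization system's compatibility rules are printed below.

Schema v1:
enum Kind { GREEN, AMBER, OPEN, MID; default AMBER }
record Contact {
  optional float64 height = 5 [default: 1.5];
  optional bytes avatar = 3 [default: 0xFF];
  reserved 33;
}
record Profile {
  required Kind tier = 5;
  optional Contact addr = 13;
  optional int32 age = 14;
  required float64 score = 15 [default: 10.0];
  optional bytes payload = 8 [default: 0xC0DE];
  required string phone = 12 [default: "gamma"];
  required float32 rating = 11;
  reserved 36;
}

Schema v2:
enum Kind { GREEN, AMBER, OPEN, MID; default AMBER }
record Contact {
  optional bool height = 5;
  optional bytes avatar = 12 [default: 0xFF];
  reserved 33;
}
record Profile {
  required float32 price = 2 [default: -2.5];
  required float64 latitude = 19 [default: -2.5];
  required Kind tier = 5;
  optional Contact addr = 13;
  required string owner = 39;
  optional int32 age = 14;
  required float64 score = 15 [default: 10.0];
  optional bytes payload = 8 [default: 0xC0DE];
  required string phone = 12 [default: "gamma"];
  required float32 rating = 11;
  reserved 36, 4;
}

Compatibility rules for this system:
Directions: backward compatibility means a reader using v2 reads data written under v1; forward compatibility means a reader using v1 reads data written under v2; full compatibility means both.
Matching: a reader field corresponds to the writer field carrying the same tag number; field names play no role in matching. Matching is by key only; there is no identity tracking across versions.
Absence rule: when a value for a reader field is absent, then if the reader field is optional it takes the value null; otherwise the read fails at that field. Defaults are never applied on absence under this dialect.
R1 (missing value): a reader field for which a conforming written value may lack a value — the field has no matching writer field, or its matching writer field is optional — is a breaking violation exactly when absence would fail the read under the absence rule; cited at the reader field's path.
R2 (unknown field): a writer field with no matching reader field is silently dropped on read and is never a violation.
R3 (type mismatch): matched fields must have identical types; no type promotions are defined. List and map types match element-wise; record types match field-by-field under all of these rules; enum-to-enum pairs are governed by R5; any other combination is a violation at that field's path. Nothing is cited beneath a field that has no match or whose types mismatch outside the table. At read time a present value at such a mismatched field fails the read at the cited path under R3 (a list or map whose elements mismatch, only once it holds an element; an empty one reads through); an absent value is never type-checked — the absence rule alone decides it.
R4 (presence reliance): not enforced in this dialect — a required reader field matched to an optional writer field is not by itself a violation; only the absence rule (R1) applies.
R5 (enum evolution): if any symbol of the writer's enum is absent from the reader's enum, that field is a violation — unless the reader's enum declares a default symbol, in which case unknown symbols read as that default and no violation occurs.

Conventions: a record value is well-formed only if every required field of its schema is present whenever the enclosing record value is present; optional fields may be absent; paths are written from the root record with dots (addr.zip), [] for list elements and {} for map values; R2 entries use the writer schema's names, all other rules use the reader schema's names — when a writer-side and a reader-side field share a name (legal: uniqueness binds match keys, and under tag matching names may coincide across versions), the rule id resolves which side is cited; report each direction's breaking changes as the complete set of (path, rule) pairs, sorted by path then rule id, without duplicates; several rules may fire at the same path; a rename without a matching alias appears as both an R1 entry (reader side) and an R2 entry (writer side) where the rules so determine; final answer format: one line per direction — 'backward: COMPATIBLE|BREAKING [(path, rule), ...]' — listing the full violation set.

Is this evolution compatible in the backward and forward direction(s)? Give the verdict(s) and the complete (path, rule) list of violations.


backward: BREAKING [(addr.height, R3), (latitude, R1), (owner, R1), (price, R1)]; forward: BREAKING [(addr.height, R3)]

each type pair in Profile: writer, then reader
backward for Profile (reader v2, writer v1):
  price: no writer-side match
  latitude: no writer-side match
  writer required, Kind -> Kind: reader tier maps from writer tier
  writer optional, Contact -> Contact: reader addr maps from writer addr
  owner: no writer-side match
  writer optional, int32 -> int32: reader age maps from writer age
  writer required, float64 -> float64: reader score maps from writer score
  writer optional, bytes -> bytes: reader payload maps from writer payload
  writer required, string -> string: reader phone maps from writer phone
  writer required, float32 -> float32: reader rating maps from writer rating
  writer optional, float64 -> bool: reader addr.height maps from writer addr.height
  addr.avatar: no writer-side match
  leftover writer field: addr.avatar
  rule R3 violated at addr.height
  rule R1 violated at latitude
  rule R1 violated at owner
  rule R1 violated at price
  backward on Profile therefore BREAKING (4)
forward for Profile (reader v1, writer v2):
  writer required, Kind -> Kind: reader tier maps from writer tier
  writer optional, Contact -> Contact: reader addr maps from writer addr
  writer optional, int32 -> int32: reader age maps from writer age
  writer required, float64 -> float64: reader score maps from writer score
  writer optional, bytes -> bytes: reader payload maps from writer payload
  writer required, string -> string: reader phone maps from writer phone
  writer required, float32 -> float32: reader rating maps from writer rating
  leftover writer field: price
  leftover writer field: latitude
  leftover writer field: owner
  writer optional, bool -> float64: reader addr.height maps from writer addr.height
  addr.avatar: no writer-side match
  leftover writer field: addr.avatar
  rule R3 violated at addr.height
  forward on Profile therefore BREAKING (1)


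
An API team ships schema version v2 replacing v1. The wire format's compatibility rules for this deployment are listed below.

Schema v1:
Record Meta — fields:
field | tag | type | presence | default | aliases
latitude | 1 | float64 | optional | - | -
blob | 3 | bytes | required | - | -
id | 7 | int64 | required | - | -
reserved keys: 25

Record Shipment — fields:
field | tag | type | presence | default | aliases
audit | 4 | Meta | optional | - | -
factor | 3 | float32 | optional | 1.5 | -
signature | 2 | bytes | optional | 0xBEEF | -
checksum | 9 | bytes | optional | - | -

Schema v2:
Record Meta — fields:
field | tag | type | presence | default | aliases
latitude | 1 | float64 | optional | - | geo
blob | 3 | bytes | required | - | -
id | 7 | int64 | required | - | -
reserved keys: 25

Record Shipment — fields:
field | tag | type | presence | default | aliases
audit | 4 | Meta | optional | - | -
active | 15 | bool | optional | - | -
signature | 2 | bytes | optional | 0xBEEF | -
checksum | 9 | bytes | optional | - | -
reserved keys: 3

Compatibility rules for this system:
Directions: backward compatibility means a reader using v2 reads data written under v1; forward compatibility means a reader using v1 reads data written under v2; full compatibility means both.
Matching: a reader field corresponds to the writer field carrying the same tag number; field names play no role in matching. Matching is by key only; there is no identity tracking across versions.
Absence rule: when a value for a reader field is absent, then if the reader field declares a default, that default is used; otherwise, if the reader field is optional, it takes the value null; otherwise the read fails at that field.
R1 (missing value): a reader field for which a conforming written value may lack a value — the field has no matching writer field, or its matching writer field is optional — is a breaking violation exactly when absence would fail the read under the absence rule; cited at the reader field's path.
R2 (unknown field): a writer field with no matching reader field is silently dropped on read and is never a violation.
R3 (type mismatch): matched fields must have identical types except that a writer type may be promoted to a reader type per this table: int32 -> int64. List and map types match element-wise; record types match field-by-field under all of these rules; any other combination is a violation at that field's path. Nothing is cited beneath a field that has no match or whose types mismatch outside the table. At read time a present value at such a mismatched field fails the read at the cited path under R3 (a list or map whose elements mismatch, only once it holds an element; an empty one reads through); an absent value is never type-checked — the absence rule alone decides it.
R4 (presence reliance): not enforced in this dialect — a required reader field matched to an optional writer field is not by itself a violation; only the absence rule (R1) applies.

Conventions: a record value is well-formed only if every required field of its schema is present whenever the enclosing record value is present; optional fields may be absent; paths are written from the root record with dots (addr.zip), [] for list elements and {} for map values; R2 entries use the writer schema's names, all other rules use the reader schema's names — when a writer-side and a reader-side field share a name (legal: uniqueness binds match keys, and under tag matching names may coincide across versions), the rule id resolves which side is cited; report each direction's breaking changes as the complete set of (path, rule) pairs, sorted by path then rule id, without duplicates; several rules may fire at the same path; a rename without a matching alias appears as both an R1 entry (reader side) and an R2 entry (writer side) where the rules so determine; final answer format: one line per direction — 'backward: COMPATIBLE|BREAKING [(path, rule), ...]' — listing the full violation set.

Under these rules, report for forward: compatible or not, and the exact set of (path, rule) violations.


each type pair in Shipment: writer, then reader
forward on Shipment — v1 reading data written by v2:
  Meta -> Meta, writer optional: audit aligns to audit
  factor: no writer-side match
  bytes -> bytes, writer optional: signature aligns to signature
  bytes -> bytes, writer optional: checksum aligns to checksum
  writer field active has no reader counterpart
  float64 -> float64, writer optional: audit.latitude aligns to audit.latitude
  bytes -> bytes, writer required: audit.blob aligns to audit.blob
  int64 -> int64, writer required: audit.id aligns to audit.id
  => forward verdict for Shipment: COMPATIBLE, no violations
ruling out the remaining Shipment differences:
  removed field factor from record Shipment (its key 3 joins the reserved list) -> fires no rule on Shipment, leaving the asked answer as it is
  added field active to record Shipment: optional bool, tag 15 (in v2 it sits immediately before signature) -> fires no rule on Shipment, leaving the asked answer as it is

forward: COMPATIBLE []


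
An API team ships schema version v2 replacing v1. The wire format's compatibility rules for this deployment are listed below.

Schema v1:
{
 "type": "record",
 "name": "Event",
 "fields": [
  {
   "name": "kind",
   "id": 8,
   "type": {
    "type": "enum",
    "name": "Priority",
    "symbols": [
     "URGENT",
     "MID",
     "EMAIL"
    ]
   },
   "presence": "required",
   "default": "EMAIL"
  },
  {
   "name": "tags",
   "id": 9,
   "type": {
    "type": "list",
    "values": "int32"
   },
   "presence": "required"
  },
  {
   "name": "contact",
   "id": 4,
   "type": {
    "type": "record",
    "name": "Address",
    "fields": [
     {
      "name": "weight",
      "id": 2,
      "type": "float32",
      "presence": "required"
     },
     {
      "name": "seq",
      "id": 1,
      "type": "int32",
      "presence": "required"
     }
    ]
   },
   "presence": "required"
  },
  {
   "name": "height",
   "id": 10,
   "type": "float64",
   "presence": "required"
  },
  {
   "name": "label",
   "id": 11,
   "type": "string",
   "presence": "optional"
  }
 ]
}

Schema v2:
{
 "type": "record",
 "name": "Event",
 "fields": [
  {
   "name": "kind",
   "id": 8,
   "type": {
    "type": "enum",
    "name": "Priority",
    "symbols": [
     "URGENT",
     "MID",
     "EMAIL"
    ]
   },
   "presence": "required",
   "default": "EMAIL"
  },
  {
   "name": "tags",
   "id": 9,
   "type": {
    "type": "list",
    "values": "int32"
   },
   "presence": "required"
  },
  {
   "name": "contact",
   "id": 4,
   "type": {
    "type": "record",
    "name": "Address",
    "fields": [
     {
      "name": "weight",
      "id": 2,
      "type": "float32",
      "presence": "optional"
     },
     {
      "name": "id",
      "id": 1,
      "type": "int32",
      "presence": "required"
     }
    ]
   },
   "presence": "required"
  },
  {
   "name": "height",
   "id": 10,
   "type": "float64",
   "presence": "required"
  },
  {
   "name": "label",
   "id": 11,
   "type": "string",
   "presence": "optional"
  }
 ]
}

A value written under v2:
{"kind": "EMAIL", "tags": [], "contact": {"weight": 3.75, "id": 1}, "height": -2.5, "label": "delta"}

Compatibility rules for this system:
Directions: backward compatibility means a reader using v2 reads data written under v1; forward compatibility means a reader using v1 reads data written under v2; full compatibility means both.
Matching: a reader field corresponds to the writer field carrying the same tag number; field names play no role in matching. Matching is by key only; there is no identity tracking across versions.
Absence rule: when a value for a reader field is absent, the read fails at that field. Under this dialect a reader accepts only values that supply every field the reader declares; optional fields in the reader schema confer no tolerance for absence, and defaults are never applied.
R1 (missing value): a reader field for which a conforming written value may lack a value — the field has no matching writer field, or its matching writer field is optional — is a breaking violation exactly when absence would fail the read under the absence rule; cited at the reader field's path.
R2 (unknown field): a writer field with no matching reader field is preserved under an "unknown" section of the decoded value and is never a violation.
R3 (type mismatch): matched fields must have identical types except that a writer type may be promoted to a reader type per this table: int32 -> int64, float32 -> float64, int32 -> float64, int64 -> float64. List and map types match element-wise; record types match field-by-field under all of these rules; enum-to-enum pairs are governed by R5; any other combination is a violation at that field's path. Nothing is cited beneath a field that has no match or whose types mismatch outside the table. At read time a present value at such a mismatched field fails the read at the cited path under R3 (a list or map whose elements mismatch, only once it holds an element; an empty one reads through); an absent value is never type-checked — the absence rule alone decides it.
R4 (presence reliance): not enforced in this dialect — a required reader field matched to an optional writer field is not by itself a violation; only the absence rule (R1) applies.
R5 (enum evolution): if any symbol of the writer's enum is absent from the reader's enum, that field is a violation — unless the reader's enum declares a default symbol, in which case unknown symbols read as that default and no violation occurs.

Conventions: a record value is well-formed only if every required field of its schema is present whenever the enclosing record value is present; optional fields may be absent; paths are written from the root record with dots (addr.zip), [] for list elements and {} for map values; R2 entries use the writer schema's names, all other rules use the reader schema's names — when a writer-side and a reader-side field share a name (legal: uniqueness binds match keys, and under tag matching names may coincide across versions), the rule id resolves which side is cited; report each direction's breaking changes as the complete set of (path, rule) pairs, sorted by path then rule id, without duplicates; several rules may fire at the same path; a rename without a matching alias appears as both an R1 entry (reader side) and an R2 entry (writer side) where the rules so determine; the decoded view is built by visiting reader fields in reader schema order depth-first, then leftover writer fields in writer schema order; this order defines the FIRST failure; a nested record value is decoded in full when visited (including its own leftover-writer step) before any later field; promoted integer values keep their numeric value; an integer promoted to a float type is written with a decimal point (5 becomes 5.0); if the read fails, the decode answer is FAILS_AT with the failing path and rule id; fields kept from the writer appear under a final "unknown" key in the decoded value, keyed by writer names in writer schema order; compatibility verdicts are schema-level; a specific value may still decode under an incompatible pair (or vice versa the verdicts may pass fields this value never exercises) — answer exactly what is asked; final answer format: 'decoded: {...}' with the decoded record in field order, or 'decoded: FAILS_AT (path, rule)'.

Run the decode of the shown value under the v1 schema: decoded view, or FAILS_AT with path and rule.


arrows below run writer -> reader for Event
decode walk for Event under reader schema v1:
  kind := "EMAIL"
  tags := []
  contact.weight := 3.75
  contact.seq := 1 (from writer id)
  height := -2.5
  label := "delta"
  => decoded: {"kind": "EMAIL", "tags": [], "contact": {"weight": 3.75, "seq": 1}, "height": -2.5, "label": "delta"}
diffs on Event not affecting the asked answer:
  field weight in record Address: required changed to optional -> a verdict-level change on Event — the shown value reads the same
  renamed field seq to id in record Address -> no rule fires on it and the decoded Event view is identical with or without it

decoded: {"kind": "EMAIL", "tags": [], "contact": {"weight": 3.75, "seq": 1}, "height": -2.5, "label": "delta"}


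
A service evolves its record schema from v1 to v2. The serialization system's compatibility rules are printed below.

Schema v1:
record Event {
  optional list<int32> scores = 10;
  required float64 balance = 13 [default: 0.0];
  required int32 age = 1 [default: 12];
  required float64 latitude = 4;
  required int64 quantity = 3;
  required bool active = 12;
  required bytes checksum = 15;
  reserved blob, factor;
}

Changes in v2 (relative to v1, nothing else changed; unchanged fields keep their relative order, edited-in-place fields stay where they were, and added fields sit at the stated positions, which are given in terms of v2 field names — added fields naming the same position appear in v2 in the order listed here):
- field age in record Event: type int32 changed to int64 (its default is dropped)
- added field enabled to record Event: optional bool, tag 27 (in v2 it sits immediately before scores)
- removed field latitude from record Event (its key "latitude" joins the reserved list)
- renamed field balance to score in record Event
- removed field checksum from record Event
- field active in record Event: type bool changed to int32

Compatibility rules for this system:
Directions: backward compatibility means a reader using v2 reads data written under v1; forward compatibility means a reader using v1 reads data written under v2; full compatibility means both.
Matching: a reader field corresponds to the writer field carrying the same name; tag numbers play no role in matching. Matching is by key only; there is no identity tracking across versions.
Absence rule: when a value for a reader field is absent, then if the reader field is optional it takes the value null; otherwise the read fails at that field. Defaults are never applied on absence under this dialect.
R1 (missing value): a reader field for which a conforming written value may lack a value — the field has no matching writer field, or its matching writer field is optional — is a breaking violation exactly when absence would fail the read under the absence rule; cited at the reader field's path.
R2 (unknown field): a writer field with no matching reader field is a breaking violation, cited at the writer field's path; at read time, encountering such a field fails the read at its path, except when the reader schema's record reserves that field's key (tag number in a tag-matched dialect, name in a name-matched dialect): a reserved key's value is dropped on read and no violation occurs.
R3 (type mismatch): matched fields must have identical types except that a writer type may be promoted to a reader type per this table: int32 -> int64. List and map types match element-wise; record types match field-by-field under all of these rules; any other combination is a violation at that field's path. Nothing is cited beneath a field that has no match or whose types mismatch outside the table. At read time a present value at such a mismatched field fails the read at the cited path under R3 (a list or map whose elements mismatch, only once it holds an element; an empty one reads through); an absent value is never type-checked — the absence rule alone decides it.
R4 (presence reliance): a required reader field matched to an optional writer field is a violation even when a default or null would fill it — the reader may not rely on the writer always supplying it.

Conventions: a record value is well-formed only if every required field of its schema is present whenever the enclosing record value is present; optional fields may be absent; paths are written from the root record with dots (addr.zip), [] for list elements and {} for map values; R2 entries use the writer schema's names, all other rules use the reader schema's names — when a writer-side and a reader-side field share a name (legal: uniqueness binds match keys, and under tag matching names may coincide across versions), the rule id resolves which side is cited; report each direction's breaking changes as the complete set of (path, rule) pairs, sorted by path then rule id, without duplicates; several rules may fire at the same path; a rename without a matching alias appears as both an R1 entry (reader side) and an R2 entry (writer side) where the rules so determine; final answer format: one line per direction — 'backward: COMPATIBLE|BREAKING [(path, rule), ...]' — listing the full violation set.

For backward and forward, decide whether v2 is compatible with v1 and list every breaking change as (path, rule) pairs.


arrows below run writer -> reader for Event
backward for Event (reader v2, writer v1):
  enabled has no writer counterpart
  list<int32> -> list<int32>, writer optional: scores aligns to scores
  score has no writer counterpart
  int32 -> int64, writer required: age aligns to age
  int64 -> int64, writer required: quantity aligns to quantity
  bool -> int32, writer required: active aligns to active
  writer field balance has no reader counterpart
  writer field latitude has no reader counterpart
  writer field checksum has no reader counterpart
  breaking: (active, R3)
  breaking: (balance, R2)
  breaking: (checksum, R2)
  breaking: (score, R1)
  backward on Event therefore BREAKING (4)
forward for Event (reader v1, writer v2):
  list<int32> -> list<int32>, writer optional: scores aligns to scores
  balance has no writer counterpart
  int64 -> int32, writer required: age aligns to age
  latitude has no writer counterpart
  int64 -> int64, writer required: quantity aligns to quantity
  int32 -> bool, writer required: active aligns to active
  checksum has no writer counterpart
  writer field enabled has no reader counterpart
  writer field score has no reader counterpart
  breaking: (active, R3)
  breaking: (age, R3)
  breaking: (balance, R1)
  breaking: (checksum, R1)
  breaking: (enabled, R2)
  breaking: (latitude, R1)
  breaking: (score, R2)
  forward on Event therefore BREAKING (7)

backward: BREAKING [(active, R3), (balance, R2), (checksum, R2), (score, R1)]; forward: BREAKING [(active, R3), (age, R3), (balance, R1), (checksum, R1), (enabled, R2), (latitude, R1), (score, R2)]
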